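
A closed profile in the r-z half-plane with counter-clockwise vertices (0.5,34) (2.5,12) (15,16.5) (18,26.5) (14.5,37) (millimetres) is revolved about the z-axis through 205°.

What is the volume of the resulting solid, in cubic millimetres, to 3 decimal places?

Volume = 10093.177 mm³

Profile (r,z), 5 vertices: (0.5,34) (2.5,12) (15,16.5) (18,26.5) (14.5,37)
edge 0: (0.5,34)→(2.5,12)  cross = 0.5·12 − 2.5·34 = -79.0000; (r_i+r_j)·cross = 3·-79.0000 = -237.0000
edge 1: (2.5,12)→(15,16.5)  cross = 2.5·16.5 − 15·12 = -138.7500; (r_i+r_j)·cross = 17.5·-138.7500 = -2428.1250
edge 2: (15,16.5)→(18,26.5)  cross = 15·26.5 − 18·16.5 = 100.5000; (r_i+r_j)·cross = 33·100.5000 = 3316.5000
edge 3: (18,26.5)→(14.5,37)  cross = 18·37 − 14.5·26.5 = 281.7500; (r_i+r_j)·cross = 32.5·281.7500 = 9156.8750
edge 4: (14.5,37)→(0.5,34)  cross = 14.5·34 − 0.5·37 = 474.5000; (r_i+r_j)·cross = 15·474.5000 = 7117.5000
Σcross = 639.0000 → A = |Σcross|/2 = 319.5000 mm²
Σ(r_i+r_j)·cross = 16925.7500 → first moment M = |Σ|/6 = 2820.9583
R_c = M/A = 2820.9583/319.5000 = 8.8293 mm
θ = 205° = 3.577925 rad
V = θ·R_c·A = 3.577925·8.8293·319.5000 = 10093.177 mm³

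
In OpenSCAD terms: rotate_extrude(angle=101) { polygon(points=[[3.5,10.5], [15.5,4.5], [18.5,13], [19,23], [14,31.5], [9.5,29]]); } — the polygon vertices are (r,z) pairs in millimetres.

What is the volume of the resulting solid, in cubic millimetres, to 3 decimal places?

Profile (r,z), 6 vertices: (3.5,10.5) (15.5,4.5) (18.5,13) (19,23) (14,31.5) (9.5,29)
edge 0: (3.5,10.5)→(15.5,4.5)  cross = 3.5·4.5 − 15.5·10.5 = -147.0000; (r_i+r_j)·cross = 19·-147.0000 = -2793.0000
edge 1: (15.5,4.5)→(18.5,13)  cross = 15.5·13 − 18.5·4.5 = 118.2500; (r_i+r_j)·cross = 34·118.2500 = 4020.5000
edge 2: (18.5,13)→(19,23)  cross = 18.5·23 − 19·13 = 178.5000; (r_i+r_j)·cross = 37.5·178.5000 = 6693.7500
edge 3: (19,23)→(14,31.5)  cross = 19·31.5 − 14·23 = 276.5000; (r_i+r_j)·cross = 33·276.5000 = 9124.5000
edge 4: (14,31.5)→(9.5,29)  cross = 14·29 − 9.5·31.5 = 106.7500; (r_i+r_j)·cross = 23.5·106.7500 = 2508.6250
edge 5: (9.5,29)→(3.5,10.5)  cross = 9.5·10.5 − 3.5·29 = -1.7500; (r_i+r_j)·cross = 13·-1.7500 = -22.7500
Σcross = 531.2500 → A = |Σcross|/2 = 265.6250 mm²
Σ(r_i+r_j)·cross = 19531.6250 → first moment M = |Σ|/6 = 3255.2708
R_c = M/A = 3255.2708/265.6250 = 12.2551 mm
θ = 101° = 1.762783 rad
V = θ·R_c·A = 1.762783·12.2551·265.6250 = 5738.335 mm³

Volume = 5738.335 mm³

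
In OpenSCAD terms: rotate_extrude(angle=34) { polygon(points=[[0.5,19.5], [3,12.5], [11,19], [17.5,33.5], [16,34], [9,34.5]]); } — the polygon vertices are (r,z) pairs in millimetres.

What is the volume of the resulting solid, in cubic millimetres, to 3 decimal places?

Volume = 924.338 mm³

Profile (r,z), 6 vertices: (0.5,19.5) (3,12.5) (11,19) (17.5,33.5) (16,34) (9,34.5)
edge 0: (0.5,19.5)→(3,12.5)  cross = 0.5·12.5 − 3·19.5 = -52.2500; (r_i+r_j)·cross = 3.5·-52.2500 = -182.8750
edge 1: (3,12.5)→(11,19)  cross = 3·19 − 11·12.5 = -80.5000; (r_i+r_j)·cross = 14·-80.5000 = -1127.0000
edge 2: (11,19)→(17.5,33.5)  cross = 11·33.5 − 17.5·19 = 36.0000; (r_i+r_j)·cross = 28.5·36.0000 = 1026.0000
edge 3: (17.5,33.5)→(16,34)  cross = 17.5·34 − 16·33.5 = 59.0000; (r_i+r_j)·cross = 33.5·59.0000 = 1976.5000
edge 4: (16,34)→(9,34.5)  cross = 16·34.5 − 9·34 = 246.0000; (r_i+r_j)·cross = 25·246.0000 = 6150.0000
edge 5: (9,34.5)→(0.5,19.5)  cross = 9·19.5 − 0.5·34.5 = 158.2500; (r_i+r_j)·cross = 9.5·158.2500 = 1503.3750
Σcross = 366.5000 → A = |Σcross|/2 = 183.2500 mm²
Σ(r_i+r_j)·cross = 9346.0000 → first moment M = |Σ|/6 = 1557.6667
R_c = M/A = 1557.6667/183.2500 = 8.5002 mm
θ = 34° = 0.593412 rad
V = θ·R_c·A = 0.593412·8.5002·183.2500 = 924.338 mm³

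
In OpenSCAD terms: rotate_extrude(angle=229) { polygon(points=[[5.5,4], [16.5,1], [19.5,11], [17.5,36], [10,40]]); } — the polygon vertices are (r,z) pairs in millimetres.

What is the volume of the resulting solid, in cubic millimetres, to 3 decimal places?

Profile (r,z), 5 vertices: (5.5,4) (16.5,1) (19.5,11) (17.5,36) (10,40)
edge 0: (5.5,4)→(16.5,1)  cross = 5.5·1 − 16.5·4 = -60.5000; (r_i+r_j)·cross = 22·-60.5000 = -1331.0000
edge 1: (16.5,1)→(19.5,11)  cross = 16.5·11 − 19.5·1 = 162.0000; (r_i+r_j)·cross = 36·162.0000 = 5832.0000
edge 2: (19.5,11)→(17.5,36)  cross = 19.5·36 − 17.5·11 = 509.5000; (r_i+r_j)·cross = 37·509.5000 = 18851.5000
edge 3: (17.5,36)→(10,40)  cross = 17.5·40 − 10·36 = 340.0000; (r_i+r_j)·cross = 27.5·340.0000 = 9350.0000
edge 4: (10,40)→(5.5,4)  cross = 10·4 − 5.5·40 = -180.0000; (r_i+r_j)·cross = 15.5·-180.0000 = -2790.0000
Σcross = 771.0000 → A = |Σcross|/2 = 385.5000 mm²
Σ(r_i+r_j)·cross = 29912.5000 → first moment M = |Σ|/6 = 4985.4167
R_c = M/A = 4985.4167/385.5000 = 12.9323 mm
θ = 229° = 3.996804 rad
V = θ·R_c·A = 3.996804·12.9323·385.5000 = 19925.733 mm³

Volume = 19925.733 mm³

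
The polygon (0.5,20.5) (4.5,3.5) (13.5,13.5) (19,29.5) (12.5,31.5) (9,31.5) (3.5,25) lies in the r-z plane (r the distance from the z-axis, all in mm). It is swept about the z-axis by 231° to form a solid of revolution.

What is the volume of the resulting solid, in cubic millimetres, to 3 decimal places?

Profile (r,z), 7 vertices: (0.5,20.5) (4.5,3.5) (13.5,13.5) (19,29.5) (12.5,31.5) (9,31.5) (3.5,25)
edge 0: (0.5,20.5)→(4.5,3.5)  cross = 0.5·3.5 − 4.5·20.5 = -90.5000; (r_i+r_j)·cross = 5·-90.5000 = -452.5000
edge 1: (4.5,3.5)→(13.5,13.5)  cross = 4.5·13.5 − 13.5·3.5 = 13.5000; (r_i+r_j)·cross = 18·13.5000 = 243.0000
edge 2: (13.5,13.5)→(19,29.5)  cross = 13.5·29.5 − 19·13.5 = 141.7500; (r_i+r_j)·cross = 32.5·141.7500 = 4606.8750
edge 3: (19,29.5)→(12.5,31.5)  cross = 19·31.5 − 12.5·29.5 = 229.7500; (r_i+r_j)·cross = 31.5·229.7500 = 7237.1250
edge 4: (12.5,31.5)→(9,31.5)  cross = 12.5·31.5 − 9·31.5 = 110.2500; (r_i+r_j)·cross = 21.5·110.2500 = 2370.3750
edge 5: (9,31.5)→(3.5,25)  cross = 9·25 − 3.5·31.5 = 114.7500; (r_i+r_j)·cross = 12.5·114.7500 = 1434.3750
edge 6: (3.5,25)→(0.5,20.5)  cross = 3.5·20.5 − 0.5·25 = 59.2500; (r_i+r_j)·cross = 4·59.2500 = 237.0000
Σcross = 578.7500 → A = |Σcross|/2 = 289.3750 mm²
Σ(r_i+r_j)·cross = 15676.2500 → first moment M = |Σ|/6 = 2612.7083
R_c = M/A = 2612.7083/289.3750 = 9.0288 mm
θ = 231° = 4.031711 rad
V = θ·R_c·A = 4.031711·9.0288·289.3750 = 10533.684 mm³

Volume = 10533.684 mm³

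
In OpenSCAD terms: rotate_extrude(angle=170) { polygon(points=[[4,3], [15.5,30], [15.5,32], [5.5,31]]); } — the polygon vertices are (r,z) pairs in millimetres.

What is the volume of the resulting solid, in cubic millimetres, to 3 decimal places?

Profile (r,z), 4 vertices: (4,3) (15.5,30) (15.5,32) (5.5,31)
edge 0: (4,3)→(15.5,30)  cross = 4·30 − 15.5·3 = 73.5000; (r_i+r_j)·cross = 19.5·73.5000 = 1433.2500
edge 1: (15.5,30)→(15.5,32)  cross = 15.5·32 − 15.5·30 = 31.0000; (r_i+r_j)·cross = 31·31.0000 = 961.0000
edge 2: (15.5,32)→(5.5,31)  cross = 15.5·31 − 5.5·32 = 304.5000; (r_i+r_j)·cross = 21·304.5000 = 6394.5000
edge 3: (5.5,31)→(4,3)  cross = 5.5·3 − 4·31 = -107.5000; (r_i+r_j)·cross = 9.5·-107.5000 = -1021.2500
Σcross = 301.5000 → A = |Σcross|/2 = 150.7500 mm²
Σ(r_i+r_j)·cross = 7767.5000 → first moment M = |Σ|/6 = 1294.5833
R_c = M/A = 1294.5833/150.7500 = 8.5876 mm
θ = 170° = 2.967060 rad
V = θ·R_c·A = 2.967060·8.5876·150.7500 = 3841.106 mm³

Volume = 3841.106 mm³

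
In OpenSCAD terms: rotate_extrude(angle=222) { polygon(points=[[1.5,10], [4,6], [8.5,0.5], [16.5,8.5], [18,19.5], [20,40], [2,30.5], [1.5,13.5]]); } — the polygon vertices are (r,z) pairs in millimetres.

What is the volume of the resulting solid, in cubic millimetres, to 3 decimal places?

Profile (r,z), 8 vertices: (1.5,10) (4,6) (8.5,0.5) (16.5,8.5) (18,19.5) (20,40) (2,30.5) (1.5,13.5)
edge 0: (1.5,10)→(4,6)  cross = 1.5·6 − 4·10 = -31.0000; (r_i+r_j)·cross = 5.5·-31.0000 = -170.5000
edge 1: (4,6)→(8.5,0.5)  cross = 4·0.5 − 8.5·6 = -49.0000; (r_i+r_j)·cross = 12.5·-49.0000 = -612.5000
edge 2: (8.5,0.5)→(16.5,8.5)  cross = 8.5·8.5 − 16.5·0.5 = 64.0000; (r_i+r_j)·cross = 25·64.0000 = 1600.0000
edge 3: (16.5,8.5)→(18,19.5)  cross = 16.5·19.5 − 18·8.5 = 168.7500; (r_i+r_j)·cross = 34.5·168.7500 = 5821.8750
edge 4: (18,19.5)→(20,40)  cross = 18·40 − 20·19.5 = 330.0000; (r_i+r_j)·cross = 38·330.0000 = 12540.0000
edge 5: (20,40)→(2,30.5)  cross = 20·30.5 − 2·40 = 530.0000; (r_i+r_j)·cross = 22·530.0000 = 11660.0000
edge 6: (2,30.5)→(1.5,13.5)  cross = 2·13.5 − 1.5·30.5 = -18.7500; (r_i+r_j)·cross = 3.5·-18.7500 = -65.6250
edge 7: (1.5,13.5)→(1.5,10)  cross = 1.5·10 − 1.5·13.5 = -5.2500; (r_i+r_j)·cross = 3·-5.2500 = -15.7500
Σcross = 988.7500 → A = |Σcross|/2 = 494.3750 mm²
Σ(r_i+r_j)·cross = 30757.5000 → first moment M = |Σ|/6 = 5126.2500
R_c = M/A = 5126.2500/494.3750 = 10.3692 mm
θ = 222° = 3.874631 rad
V = θ·R_c·A = 3.874631·10.3692·494.3750 = 19862.327 mm³

Volume = 19862.327 mm³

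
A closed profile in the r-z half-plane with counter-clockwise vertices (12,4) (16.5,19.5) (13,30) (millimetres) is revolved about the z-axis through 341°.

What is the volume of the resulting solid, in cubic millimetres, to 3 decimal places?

Volume = 4178.252 mm³

Profile (r,z), 3 vertices: (12,4) (16.5,19.5) (13,30)
edge 0: (12,4)→(16.5,19.5)  cross = 12·19.5 − 16.5·4 = 168.0000; (r_i+r_j)·cross = 28.5·168.0000 = 4788.0000
edge 1: (16.5,19.5)→(13,30)  cross = 16.5·30 − 13·19.5 = 241.5000; (r_i+r_j)·cross = 29.5·241.5000 = 7124.2500
edge 2: (13,30)→(12,4)  cross = 13·4 − 12·30 = -308.0000; (r_i+r_j)·cross = 25·-308.0000 = -7700.0000
Σcross = 101.5000 → A = |Σcross|/2 = 50.7500 mm²
Σ(r_i+r_j)·cross = 4212.2500 → first moment M = |Σ|/6 = 702.0417
R_c = M/A = 702.0417/50.7500 = 13.8333 mm
θ = 341° = 5.951573 rad
V = θ·R_c·A = 5.951573·13.8333·50.7500 = 4178.252 mm³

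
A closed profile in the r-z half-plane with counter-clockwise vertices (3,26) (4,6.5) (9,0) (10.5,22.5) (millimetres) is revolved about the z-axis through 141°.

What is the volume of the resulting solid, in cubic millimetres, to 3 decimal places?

Volume = 2202.928 mm³

Profile (r,z), 4 vertices: (3,26) (4,6.5) (9,0) (10.5,22.5)
edge 0: (3,26)→(4,6.5)  cross = 3·6.5 − 4·26 = -84.5000; (r_i+r_j)·cross = 7·-84.5000 = -591.5000
edge 1: (4,6.5)→(9,0)  cross = 4·0 − 9·6.5 = -58.5000; (r_i+r_j)·cross = 13·-58.5000 = -760.5000
edge 2: (9,0)→(10.5,22.5)  cross = 9·22.5 − 10.5·0 = 202.5000; (r_i+r_j)·cross = 19.5·202.5000 = 3948.7500
edge 3: (10.5,22.5)→(3,26)  cross = 10.5·26 − 3·22.5 = 205.5000; (r_i+r_j)·cross = 13.5·205.5000 = 2774.2500
Σcross = 265.0000 → A = |Σcross|/2 = 132.5000 mm²
Σ(r_i+r_j)·cross = 5371.0000 → first moment M = |Σ|/6 = 895.1667
R_c = M/A = 895.1667/132.5000 = 6.7560 mm
θ = 141° = 2.460914 rad
V = θ·R_c·A = 2.460914·6.7560·132.5000 = 2202.928 mm³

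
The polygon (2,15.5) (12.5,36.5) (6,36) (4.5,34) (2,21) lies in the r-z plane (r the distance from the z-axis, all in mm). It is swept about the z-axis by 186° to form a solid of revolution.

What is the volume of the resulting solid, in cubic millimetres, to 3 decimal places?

Volume = 1672.865 mm³

Profile (r,z), 5 vertices: (2,15.5) (12.5,36.5) (6,36) (4.5,34) (2,21)
edge 0: (2,15.5)→(12.5,36.5)  cross = 2·36.5 − 12.5·15.5 = -120.7500; (r_i+r_j)·cross = 14.5·-120.7500 = -1750.8750
edge 1: (12.5,36.5)→(6,36)  cross = 12.5·36 − 6·36.5 = 231.0000; (r_i+r_j)·cross = 18.5·231.0000 = 4273.5000
edge 2: (6,36)→(4.5,34)  cross = 6·34 − 4.5·36 = 42.0000; (r_i+r_j)·cross = 10.5·42.0000 = 441.0000
edge 3: (4.5,34)→(2,21)  cross = 4.5·21 − 2·34 = 26.5000; (r_i+r_j)·cross = 6.5·26.5000 = 172.2500
edge 4: (2,21)→(2,15.5)  cross = 2·15.5 − 2·21 = -11.0000; (r_i+r_j)·cross = 4·-11.0000 = -44.0000
Σcross = 167.7500 → A = |Σcross|/2 = 83.8750 mm²
Σ(r_i+r_j)·cross = 3091.8750 → first moment M = |Σ|/6 = 515.3125
R_c = M/A = 515.3125/83.8750 = 6.1438 mm
θ = 186° = 3.246312 rad
V = θ·R_c·A = 3.246312·6.1438·83.8750 = 1672.865 mm³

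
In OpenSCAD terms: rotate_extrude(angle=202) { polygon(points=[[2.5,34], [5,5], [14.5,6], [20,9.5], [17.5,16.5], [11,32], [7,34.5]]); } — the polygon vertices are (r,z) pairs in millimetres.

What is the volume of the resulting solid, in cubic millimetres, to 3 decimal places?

Volume = 11617.251 mm³

Profile (r,z), 7 vertices: (2.5,34) (5,5) (14.5,6) (20,9.5) (17.5,16.5) (11,32) (7,34.5)
edge 0: (2.5,34)→(5,5)  cross = 2.5·5 − 5·34 = -157.5000; (r_i+r_j)·cross = 7.5·-157.5000 = -1181.2500
edge 1: (5,5)→(14.5,6)  cross = 5·6 − 14.5·5 = -42.5000; (r_i+r_j)·cross = 19.5·-42.5000 = -828.7500
edge 2: (14.5,6)→(20,9.5)  cross = 14.5·9.5 − 20·6 = 17.7500; (r_i+r_j)·cross = 34.5·17.7500 = 612.3750
edge 3: (20,9.5)→(17.5,16.5)  cross = 20·16.5 − 17.5·9.5 = 163.7500; (r_i+r_j)·cross = 37.5·163.7500 = 6140.6250
edge 4: (17.5,16.5)→(11,32)  cross = 17.5·32 − 11·16.5 = 378.5000; (r_i+r_j)·cross = 28.5·378.5000 = 10787.2500
edge 5: (11,32)→(7,34.5)  cross = 11·34.5 − 7·32 = 155.5000; (r_i+r_j)·cross = 18·155.5000 = 2799.0000
edge 6: (7,34.5)→(2.5,34)  cross = 7·34 − 2.5·34.5 = 151.7500; (r_i+r_j)·cross = 9.5·151.7500 = 1441.6250
Σcross = 667.2500 → A = |Σcross|/2 = 333.6250 mm²
Σ(r_i+r_j)·cross = 19770.8750 → first moment M = |Σ|/6 = 3295.1458
R_c = M/A = 3295.1458/333.6250 = 9.8768 mm
θ = 202° = 3.525565 rad
V = θ·R_c·A = 3.525565·9.8768·333.6250 = 11617.251 mm³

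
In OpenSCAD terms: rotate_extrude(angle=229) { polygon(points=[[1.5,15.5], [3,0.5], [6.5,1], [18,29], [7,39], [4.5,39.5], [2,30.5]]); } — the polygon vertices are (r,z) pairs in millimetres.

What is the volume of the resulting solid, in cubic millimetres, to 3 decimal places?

Volume = 11945.448 mm³

Profile (r,z), 7 vertices: (1.5,15.5) (3,0.5) (6.5,1) (18,29) (7,39) (4.5,39.5) (2,30.5)
edge 0: (1.5,15.5)→(3,0.5)  cross = 1.5·0.5 − 3·15.5 = -45.7500; (r_i+r_j)·cross = 4.5·-45.7500 = -205.8750
edge 1: (3,0.5)→(6.5,1)  cross = 3·1 − 6.5·0.5 = -0.2500; (r_i+r_j)·cross = 9.5·-0.2500 = -2.3750
edge 2: (6.5,1)→(18,29)  cross = 6.5·29 − 18·1 = 170.5000; (r_i+r_j)·cross = 24.5·170.5000 = 4177.2500
edge 3: (18,29)→(7,39)  cross = 18·39 − 7·29 = 499.0000; (r_i+r_j)·cross = 25·499.0000 = 12475.0000
edge 4: (7,39)→(4.5,39.5)  cross = 7·39.5 − 4.5·39 = 101.0000; (r_i+r_j)·cross = 11.5·101.0000 = 1161.5000
edge 5: (4.5,39.5)→(2,30.5)  cross = 4.5·30.5 − 2·39.5 = 58.2500; (r_i+r_j)·cross = 6.5·58.2500 = 378.6250
edge 6: (2,30.5)→(1.5,15.5)  cross = 2·15.5 − 1.5·30.5 = -14.7500; (r_i+r_j)·cross = 3.5·-14.7500 = -51.6250
Σcross = 768.0000 → A = |Σcross|/2 = 384.0000 mm²
Σ(r_i+r_j)·cross = 17932.5000 → first moment M = |Σ|/6 = 2988.7500
R_c = M/A = 2988.7500/384.0000 = 7.7832 mm
θ = 229° = 3.996804 rad
V = θ·R_c·A = 3.996804·7.7832·384.0000 = 11945.448 mm³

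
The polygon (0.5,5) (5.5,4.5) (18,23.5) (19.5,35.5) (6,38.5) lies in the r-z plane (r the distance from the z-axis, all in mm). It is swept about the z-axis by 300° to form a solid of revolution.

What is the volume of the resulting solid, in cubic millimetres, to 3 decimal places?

Profile (r,z), 5 vertices: (0.5,5) (5.5,4.5) (18,23.5) (19.5,35.5) (6,38.5)
edge 0: (0.5,5)→(5.5,4.5)  cross = 0.5·4.5 − 5.5·5 = -25.2500; (r_i+r_j)·cross = 6·-25.2500 = -151.5000
edge 1: (5.5,4.5)→(18,23.5)  cross = 5.5·23.5 − 18·4.5 = 48.2500; (r_i+r_j)·cross = 23.5·48.2500 = 1133.8750
edge 2: (18,23.5)→(19.5,35.5)  cross = 18·35.5 − 19.5·23.5 = 180.7500; (r_i+r_j)·cross = 37.5·180.7500 = 6778.1250
edge 3: (19.5,35.5)→(6,38.5)  cross = 19.5·38.5 − 6·35.5 = 537.7500; (r_i+r_j)·cross = 25.5·537.7500 = 13712.6250
edge 4: (6,38.5)→(0.5,5)  cross = 6·5 − 0.5·38.5 = 10.7500; (r_i+r_j)·cross = 6.5·10.7500 = 69.8750
Σcross = 752.2500 → A = |Σcross|/2 = 376.1250 mm²
Σ(r_i+r_j)·cross = 21543.0000 → first moment M = |Σ|/6 = 3590.5000
R_c = M/A = 3590.5000/376.1250 = 9.5460 mm
θ = 300° = 5.235988 rad
V = θ·R_c·A = 5.235988·9.5460·376.1250 = 18799.814 mm³

Volume = 18799.814 mm³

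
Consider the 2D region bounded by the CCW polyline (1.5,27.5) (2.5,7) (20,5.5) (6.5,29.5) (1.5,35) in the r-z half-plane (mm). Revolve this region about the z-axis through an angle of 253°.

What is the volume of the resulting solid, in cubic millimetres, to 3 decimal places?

Profile (r,z), 5 vertices: (1.5,27.5) (2.5,7) (20,5.5) (6.5,29.5) (1.5,35)
edge 0: (1.5,27.5)→(2.5,7)  cross = 1.5·7 − 2.5·27.5 = -58.2500; (r_i+r_j)·cross = 4·-58.2500 = -233.0000
edge 1: (2.5,7)→(20,5.5)  cross = 2.5·5.5 − 20·7 = -126.2500; (r_i+r_j)·cross = 22.5·-126.2500 = -2840.6250
edge 2: (20,5.5)→(6.5,29.5)  cross = 20·29.5 − 6.5·5.5 = 554.2500; (r_i+r_j)·cross = 26.5·554.2500 = 14687.6250
edge 3: (6.5,29.5)→(1.5,35)  cross = 6.5·35 − 1.5·29.5 = 183.2500; (r_i+r_j)·cross = 8·183.2500 = 1466.0000
edge 4: (1.5,35)→(1.5,27.5)  cross = 1.5·27.5 − 1.5·35 = -11.2500; (r_i+r_j)·cross = 3·-11.2500 = -33.7500
Σcross = 541.7500 → A = |Σcross|/2 = 270.8750 mm²
Σ(r_i+r_j)·cross = 13046.2500 → first moment M = |Σ|/6 = 2174.3750
R_c = M/A = 2174.3750/270.8750 = 8.0272 mm
θ = 253° = 4.415683 rad
V = θ·R_c·A = 4.415683·8.0272·270.8750 = 9601.351 mm³

Volume = 9601.351 mm³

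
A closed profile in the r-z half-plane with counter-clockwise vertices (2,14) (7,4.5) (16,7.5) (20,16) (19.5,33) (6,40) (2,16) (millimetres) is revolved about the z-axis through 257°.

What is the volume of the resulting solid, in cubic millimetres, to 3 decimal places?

Volume = 23373.547 mm³

Profile (r,z), 7 vertices: (2,14) (7,4.5) (16,7.5) (20,16) (19.5,33) (6,40) (2,16)
edge 0: (2,14)→(7,4.5)  cross = 2·4.5 − 7·14 = -89.0000; (r_i+r_j)·cross = 9·-89.0000 = -801.0000
edge 1: (7,4.5)→(16,7.5)  cross = 7·7.5 − 16·4.5 = -19.5000; (r_i+r_j)·cross = 23·-19.5000 = -448.5000
edge 2: (16,7.5)→(20,16)  cross = 16·16 − 20·7.5 = 106.0000; (r_i+r_j)·cross = 36·106.0000 = 3816.0000
edge 3: (20,16)→(19.5,33)  cross = 20·33 − 19.5·16 = 348.0000; (r_i+r_j)·cross = 39.5·348.0000 = 13746.0000
edge 4: (19.5,33)→(6,40)  cross = 19.5·40 − 6·33 = 582.0000; (r_i+r_j)·cross = 25.5·582.0000 = 14841.0000
edge 5: (6,40)→(2,16)  cross = 6·16 − 2·40 = 16.0000; (r_i+r_j)·cross = 8·16.0000 = 128.0000
edge 6: (2,16)→(2,14)  cross = 2·14 − 2·16 = -4.0000; (r_i+r_j)·cross = 4·-4.0000 = -16.0000
Σcross = 939.5000 → A = |Σcross|/2 = 469.7500 mm²
Σ(r_i+r_j)·cross = 31265.5000 → first moment M = |Σ|/6 = 5210.9167
R_c = M/A = 5210.9167/469.7500 = 11.0930 mm
θ = 257° = 4.485496 rad
V = θ·R_c·A = 4.485496·11.0930·469.7500 = 23373.547 mm³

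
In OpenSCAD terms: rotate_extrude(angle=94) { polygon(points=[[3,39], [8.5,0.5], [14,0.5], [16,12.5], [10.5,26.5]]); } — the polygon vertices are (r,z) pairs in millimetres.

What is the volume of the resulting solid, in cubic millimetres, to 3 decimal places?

Profile (r,z), 5 vertices: (3,39) (8.5,0.5) (14,0.5) (16,12.5) (10.5,26.5)
edge 0: (3,39)→(8.5,0.5)  cross = 3·0.5 − 8.5·39 = -330.0000; (r_i+r_j)·cross = 11.5·-330.0000 = -3795.0000
edge 1: (8.5,0.5)→(14,0.5)  cross = 8.5·0.5 − 14·0.5 = -2.7500; (r_i+r_j)·cross = 22.5·-2.7500 = -61.8750
edge 2: (14,0.5)→(16,12.5)  cross = 14·12.5 − 16·0.5 = 167.0000; (r_i+r_j)·cross = 30·167.0000 = 5010.0000
edge 3: (16,12.5)→(10.5,26.5)  cross = 16·26.5 − 10.5·12.5 = 292.7500; (r_i+r_j)·cross = 26.5·292.7500 = 7757.8750
edge 4: (10.5,26.5)→(3,39)  cross = 10.5·39 − 3·26.5 = 330.0000; (r_i+r_j)·cross = 13.5·330.0000 = 4455.0000
Σcross = 457.0000 → A = |Σcross|/2 = 228.5000 mm²
Σ(r_i+r_j)·cross = 13366.0000 → first moment M = |Σ|/6 = 2227.6667
R_c = M/A = 2227.6667/228.5000 = 9.7491 mm
θ = 94° = 1.640609 rad
V = θ·R_c·A = 1.640609·9.7491·228.5000 = 3654.731 mm³

Volume = 3654.731 mm³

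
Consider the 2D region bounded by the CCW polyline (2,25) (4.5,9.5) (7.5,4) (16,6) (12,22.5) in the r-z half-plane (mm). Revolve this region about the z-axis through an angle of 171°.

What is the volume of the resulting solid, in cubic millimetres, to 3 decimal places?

Volume = 4944.716 mm³

Profile (r,z), 5 vertices: (2,25) (4.5,9.5) (7.5,4) (16,6) (12,22.5)
edge 0: (2,25)→(4.5,9.5)  cross = 2·9.5 − 4.5·25 = -93.5000; (r_i+r_j)·cross = 6.5·-93.5000 = -607.7500
edge 1: (4.5,9.5)→(7.5,4)  cross = 4.5·4 − 7.5·9.5 = -53.2500; (r_i+r_j)·cross = 12·-53.2500 = -639.0000
edge 2: (7.5,4)→(16,6)  cross = 7.5·6 − 16·4 = -19.0000; (r_i+r_j)·cross = 23.5·-19.0000 = -446.5000
edge 3: (16,6)→(12,22.5)  cross = 16·22.5 − 12·6 = 288.0000; (r_i+r_j)·cross = 28·288.0000 = 8064.0000
edge 4: (12,22.5)→(2,25)  cross = 12·25 − 2·22.5 = 255.0000; (r_i+r_j)·cross = 14·255.0000 = 3570.0000
Σcross = 377.2500 → A = |Σcross|/2 = 188.6250 mm²
Σ(r_i+r_j)·cross = 9940.7500 → first moment M = |Σ|/6 = 1656.7917
R_c = M/A = 1656.7917/188.6250 = 8.7835 mm
θ = 171° = 2.984513 rad
V = θ·R_c·A = 2.984513·8.7835·188.6250 = 4944.716 mm³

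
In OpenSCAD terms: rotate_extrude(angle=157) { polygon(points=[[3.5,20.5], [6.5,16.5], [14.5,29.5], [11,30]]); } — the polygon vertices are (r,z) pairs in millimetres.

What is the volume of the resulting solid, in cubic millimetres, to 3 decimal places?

Volume = 1284.453 mm³

Profile (r,z), 4 vertices: (3.5,20.5) (6.5,16.5) (14.5,29.5) (11,30)
edge 0: (3.5,20.5)→(6.5,16.5)  cross = 3.5·16.5 − 6.5·20.5 = -75.5000; (r_i+r_j)·cross = 10·-75.5000 = -755.0000
edge 1: (6.5,16.5)→(14.5,29.5)  cross = 6.5·29.5 − 14.5·16.5 = -47.5000; (r_i+r_j)·cross = 21·-47.5000 = -997.5000
edge 2: (14.5,29.5)→(11,30)  cross = 14.5·30 − 11·29.5 = 110.5000; (r_i+r_j)·cross = 25.5·110.5000 = 2817.7500
edge 3: (11,30)→(3.5,20.5)  cross = 11·20.5 − 3.5·30 = 120.5000; (r_i+r_j)·cross = 14.5·120.5000 = 1747.2500
Σcross = 108.0000 → A = |Σcross|/2 = 54.0000 mm²
Σ(r_i+r_j)·cross = 2812.5000 → first moment M = |Σ|/6 = 468.7500
R_c = M/A = 468.7500/54.0000 = 8.6806 mm
θ = 157° = 2.740167 rad
V = θ·R_c·A = 2.740167·8.6806·54.0000 = 1284.453 mm³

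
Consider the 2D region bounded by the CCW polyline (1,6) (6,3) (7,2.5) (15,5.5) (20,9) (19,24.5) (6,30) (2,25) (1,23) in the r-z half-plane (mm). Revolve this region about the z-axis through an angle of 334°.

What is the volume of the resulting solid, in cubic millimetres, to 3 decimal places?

Volume = 23660.562 mm³

Profile (r,z), 9 vertices: (1,6) (6,3) (7,2.5) (15,5.5) (20,9) (19,24.5) (6,30) (2,25) (1,23)
edge 0: (1,6)→(6,3)  cross = 1·3 − 6·6 = -33.0000; (r_i+r_j)·cross = 7·-33.0000 = -231.0000
edge 1: (6,3)→(7,2.5)  cross = 6·2.5 − 7·3 = -6.0000; (r_i+r_j)·cross = 13·-6.0000 = -78.0000
edge 2: (7,2.5)→(15,5.5)  cross = 7·5.5 − 15·2.5 = 1.0000; (r_i+r_j)·cross = 22·1.0000 = 22.0000
edge 3: (15,5.5)→(20,9)  cross = 15·9 − 20·5.5 = 25.0000; (r_i+r_j)·cross = 35·25.0000 = 875.0000
edge 4: (20,9)→(19,24.5)  cross = 20·24.5 − 19·9 = 319.0000; (r_i+r_j)·cross = 39·319.0000 = 12441.0000
edge 5: (19,24.5)→(6,30)  cross = 19·30 − 6·24.5 = 423.0000; (r_i+r_j)·cross = 25·423.0000 = 10575.0000
edge 6: (6,30)→(2,25)  cross = 6·25 − 2·30 = 90.0000; (r_i+r_j)·cross = 8·90.0000 = 720.0000
edge 7: (2,25)→(1,23)  cross = 2·23 − 1·25 = 21.0000; (r_i+r_j)·cross = 3·21.0000 = 63.0000
edge 8: (1,23)→(1,6)  cross = 1·6 − 1·23 = -17.0000; (r_i+r_j)·cross = 2·-17.0000 = -34.0000
Σcross = 823.0000 → A = |Σcross|/2 = 411.5000 mm²
Σ(r_i+r_j)·cross = 24353.0000 → first moment M = |Σ|/6 = 4058.8333
R_c = M/A = 4058.8333/411.5000 = 9.8635 mm
θ = 334° = 5.829400 rad
V = θ·R_c·A = 5.829400·9.8635·411.5000 = 23660.562 mm³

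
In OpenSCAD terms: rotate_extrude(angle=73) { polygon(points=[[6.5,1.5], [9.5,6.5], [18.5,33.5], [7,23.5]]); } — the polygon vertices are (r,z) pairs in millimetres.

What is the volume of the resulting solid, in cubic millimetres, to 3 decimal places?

Profile (r,z), 4 vertices: (6.5,1.5) (9.5,6.5) (18.5,33.5) (7,23.5)
edge 0: (6.5,1.5)→(9.5,6.5)  cross = 6.5·6.5 − 9.5·1.5 = 28.0000; (r_i+r_j)·cross = 16·28.0000 = 448.0000
edge 1: (9.5,6.5)→(18.5,33.5)  cross = 9.5·33.5 − 18.5·6.5 = 198.0000; (r_i+r_j)·cross = 28·198.0000 = 5544.0000
edge 2: (18.5,33.5)→(7,23.5)  cross = 18.5·23.5 − 7·33.5 = 200.2500; (r_i+r_j)·cross = 25.5·200.2500 = 5106.3750
edge 3: (7,23.5)→(6.5,1.5)  cross = 7·1.5 − 6.5·23.5 = -142.2500; (r_i+r_j)·cross = 13.5·-142.2500 = -1920.3750
Σcross = 284.0000 → A = |Σcross|/2 = 142.0000 mm²
Σ(r_i+r_j)·cross = 9178.0000 → first moment M = |Σ|/6 = 1529.6667
R_c = M/A = 1529.6667/142.0000 = 10.7723 mm
θ = 73° = 1.274090 rad
V = θ·R_c·A = 1.274090·10.7723·142.0000 = 1948.934 mm³

Volume = 1948.934 mm³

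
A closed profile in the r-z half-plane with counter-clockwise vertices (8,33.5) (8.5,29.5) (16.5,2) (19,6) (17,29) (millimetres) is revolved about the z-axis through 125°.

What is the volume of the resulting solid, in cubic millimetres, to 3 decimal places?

Volume = 5170.129 mm³

Profile (r,z), 5 vertices: (8,33.5) (8.5,29.5) (16.5,2) (19,6) (17,29)
edge 0: (8,33.5)→(8.5,29.5)  cross = 8·29.5 − 8.5·33.5 = -48.7500; (r_i+r_j)·cross = 16.5·-48.7500 = -804.3750
edge 1: (8.5,29.5)→(16.5,2)  cross = 8.5·2 − 16.5·29.5 = -469.7500; (r_i+r_j)·cross = 25·-469.7500 = -11743.7500
edge 2: (16.5,2)→(19,6)  cross = 16.5·6 − 19·2 = 61.0000; (r_i+r_j)·cross = 35.5·61.0000 = 2165.5000
edge 3: (19,6)→(17,29)  cross = 19·29 − 17·6 = 449.0000; (r_i+r_j)·cross = 36·449.0000 = 16164.0000
edge 4: (17,29)→(8,33.5)  cross = 17·33.5 − 8·29 = 337.5000; (r_i+r_j)·cross = 25·337.5000 = 8437.5000
Σcross = 329.0000 → A = |Σcross|/2 = 164.5000 mm²
Σ(r_i+r_j)·cross = 14218.8750 → first moment M = |Σ|/6 = 2369.8125
R_c = M/A = 2369.8125/164.5000 = 14.4062 mm
θ = 125° = 2.181662 rad
V = θ·R_c·A = 2.181662·14.4062·164.5000 = 5170.129 mm³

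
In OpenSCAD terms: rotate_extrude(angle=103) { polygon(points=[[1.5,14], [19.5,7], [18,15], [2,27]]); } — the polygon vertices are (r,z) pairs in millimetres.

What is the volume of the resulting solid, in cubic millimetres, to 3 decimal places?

Volume = 2938.473 mm³

Profile (r,z), 4 vertices: (1.5,14) (19.5,7) (18,15) (2,27)
edge 0: (1.5,14)→(19.5,7)  cross = 1.5·7 − 19.5·14 = -262.5000; (r_i+r_j)·cross = 21·-262.5000 = -5512.5000
edge 1: (19.5,7)→(18,15)  cross = 19.5·15 − 18·7 = 166.5000; (r_i+r_j)·cross = 37.5·166.5000 = 6243.7500
edge 2: (18,15)→(2,27)  cross = 18·27 − 2·15 = 456.0000; (r_i+r_j)·cross = 20·456.0000 = 9120.0000
edge 3: (2,27)→(1.5,14)  cross = 2·14 − 1.5·27 = -12.5000; (r_i+r_j)·cross = 3.5·-12.5000 = -43.7500
Σcross = 347.5000 → A = |Σcross|/2 = 173.7500 mm²
Σ(r_i+r_j)·cross = 9807.5000 → first moment M = |Σ|/6 = 1634.5833
R_c = M/A = 1634.5833/173.7500 = 9.4077 mm
θ = 103° = 1.797689 rad
V = θ·R_c·A = 1.797689·9.4077·173.7500 = 2938.473 mm³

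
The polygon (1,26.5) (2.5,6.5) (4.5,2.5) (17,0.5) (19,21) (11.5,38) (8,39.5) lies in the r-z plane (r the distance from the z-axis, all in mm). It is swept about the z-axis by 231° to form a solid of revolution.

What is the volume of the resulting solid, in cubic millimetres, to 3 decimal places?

Profile (r,z), 7 vertices: (1,26.5) (2.5,6.5) (4.5,2.5) (17,0.5) (19,21) (11.5,38) (8,39.5)
edge 0: (1,26.5)→(2.5,6.5)  cross = 1·6.5 − 2.5·26.5 = -59.7500; (r_i+r_j)·cross = 3.5·-59.7500 = -209.1250
edge 1: (2.5,6.5)→(4.5,2.5)  cross = 2.5·2.5 − 4.5·6.5 = -23.0000; (r_i+r_j)·cross = 7·-23.0000 = -161.0000
edge 2: (4.5,2.5)→(17,0.5)  cross = 4.5·0.5 − 17·2.5 = -40.2500; (r_i+r_j)·cross = 21.5·-40.2500 = -865.3750
edge 3: (17,0.5)→(19,21)  cross = 17·21 − 19·0.5 = 347.5000; (r_i+r_j)·cross = 36·347.5000 = 12510.0000
edge 4: (19,21)→(11.5,38)  cross = 19·38 − 11.5·21 = 480.5000; (r_i+r_j)·cross = 30.5·480.5000 = 14655.2500
edge 5: (11.5,38)→(8,39.5)  cross = 11.5·39.5 − 8·38 = 150.2500; (r_i+r_j)·cross = 19.5·150.2500 = 2929.8750
edge 6: (8,39.5)→(1,26.5)  cross = 8·26.5 − 1·39.5 = 172.5000; (r_i+r_j)·cross = 9·172.5000 = 1552.5000
Σcross = 1027.7500 → A = |Σcross|/2 = 513.8750 mm²
Σ(r_i+r_j)·cross = 30412.1250 → first moment M = |Σ|/6 = 5068.6875
R_c = M/A = 5068.6875/513.8750 = 9.8637 mm
θ = 231° = 4.031711 rad
V = θ·R_c·A = 4.031711·9.8637·513.8750 = 20435.481 mm³

Volume = 20435.481 mm³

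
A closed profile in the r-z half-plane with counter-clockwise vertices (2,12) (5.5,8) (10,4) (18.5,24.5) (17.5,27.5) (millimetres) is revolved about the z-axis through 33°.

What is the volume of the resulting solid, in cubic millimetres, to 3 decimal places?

Profile (r,z), 5 vertices: (2,12) (5.5,8) (10,4) (18.5,24.5) (17.5,27.5)
edge 0: (2,12)→(5.5,8)  cross = 2·8 − 5.5·12 = -50.0000; (r_i+r_j)·cross = 7.5·-50.0000 = -375.0000
edge 1: (5.5,8)→(10,4)  cross = 5.5·4 − 10·8 = -58.0000; (r_i+r_j)·cross = 15.5·-58.0000 = -899.0000
edge 2: (10,4)→(18.5,24.5)  cross = 10·24.5 − 18.5·4 = 171.0000; (r_i+r_j)·cross = 28.5·171.0000 = 4873.5000
edge 3: (18.5,24.5)→(17.5,27.5)  cross = 18.5·27.5 − 17.5·24.5 = 80.0000; (r_i+r_j)·cross = 36·80.0000 = 2880.0000
edge 4: (17.5,27.5)→(2,12)  cross = 17.5·12 − 2·27.5 = 155.0000; (r_i+r_j)·cross = 19.5·155.0000 = 3022.5000
Σcross = 298.0000 → A = |Σcross|/2 = 149.0000 mm²
Σ(r_i+r_j)·cross = 9502.0000 → first moment M = |Σ|/6 = 1583.6667
R_c = M/A = 1583.6667/149.0000 = 10.6286 mm
θ = 33° = 0.575959 rad
V = θ·R_c·A = 0.575959·10.6286·149.0000 = 912.127 mm³

Volume = 912.127 mm³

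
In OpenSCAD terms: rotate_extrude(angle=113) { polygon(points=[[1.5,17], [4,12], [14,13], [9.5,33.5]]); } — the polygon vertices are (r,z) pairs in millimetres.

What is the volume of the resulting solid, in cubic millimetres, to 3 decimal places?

Profile (r,z), 4 vertices: (1.5,17) (4,12) (14,13) (9.5,33.5)
edge 0: (1.5,17)→(4,12)  cross = 1.5·12 − 4·17 = -50.0000; (r_i+r_j)·cross = 5.5·-50.0000 = -275.0000
edge 1: (4,12)→(14,13)  cross = 4·13 − 14·12 = -116.0000; (r_i+r_j)·cross = 18·-116.0000 = -2088.0000
edge 2: (14,13)→(9.5,33.5)  cross = 14·33.5 − 9.5·13 = 345.5000; (r_i+r_j)·cross = 23.5·345.5000 = 8119.2500
edge 3: (9.5,33.5)→(1.5,17)  cross = 9.5·17 − 1.5·33.5 = 111.2500; (r_i+r_j)·cross = 11·111.2500 = 1223.7500
Σcross = 290.7500 → A = |Σcross|/2 = 145.3750 mm²
Σ(r_i+r_j)·cross = 6980.0000 → first moment M = |Σ|/6 = 1163.3333
R_c = M/A = 1163.3333/145.3750 = 8.0023 mm
θ = 113° = 1.972222 rad
V = θ·R_c·A = 1.972222·8.0023·145.3750 = 2294.352 mm³

Volume = 2294.352 mm³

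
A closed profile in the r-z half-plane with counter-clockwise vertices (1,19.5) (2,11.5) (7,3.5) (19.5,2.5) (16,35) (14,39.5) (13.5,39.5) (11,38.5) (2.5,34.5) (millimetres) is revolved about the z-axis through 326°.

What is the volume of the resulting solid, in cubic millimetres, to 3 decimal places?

Volume = 29857.441 mm³

Profile (r,z), 9 vertices: (1,19.5) (2,11.5) (7,3.5) (19.5,2.5) (16,35) (14,39.5) (13.5,39.5) (11,38.5) (2.5,34.5)
edge 0: (1,19.5)→(2,11.5)  cross = 1·11.5 − 2·19.5 = -27.5000; (r_i+r_j)·cross = 3·-27.5000 = -82.5000
edge 1: (2,11.5)→(7,3.5)  cross = 2·3.5 − 7·11.5 = -73.5000; (r_i+r_j)·cross = 9·-73.5000 = -661.5000
edge 2: (7,3.5)→(19.5,2.5)  cross = 7·2.5 − 19.5·3.5 = -50.7500; (r_i+r_j)·cross = 26.5·-50.7500 = -1344.8750
edge 3: (19.5,2.5)→(16,35)  cross = 19.5·35 − 16·2.5 = 642.5000; (r_i+r_j)·cross = 35.5·642.5000 = 22808.7500
edge 4: (16,35)→(14,39.5)  cross = 16·39.5 − 14·35 = 142.0000; (r_i+r_j)·cross = 30·142.0000 = 4260.0000
edge 5: (14,39.5)→(13.5,39.5)  cross = 14·39.5 − 13.5·39.5 = 19.7500; (r_i+r_j)·cross = 27.5·19.7500 = 543.1250
edge 6: (13.5,39.5)→(11,38.5)  cross = 13.5·38.5 − 11·39.5 = 85.2500; (r_i+r_j)·cross = 24.5·85.2500 = 2088.6250
edge 7: (11,38.5)→(2.5,34.5)  cross = 11·34.5 − 2.5·38.5 = 283.2500; (r_i+r_j)·cross = 13.5·283.2500 = 3823.8750
edge 8: (2.5,34.5)→(1,19.5)  cross = 2.5·19.5 − 1·34.5 = 14.2500; (r_i+r_j)·cross = 3.5·14.2500 = 49.8750
Σcross = 1035.2500 → A = |Σcross|/2 = 517.6250 mm²
Σ(r_i+r_j)·cross = 31485.3750 → first moment M = |Σ|/6 = 5247.5625
R_c = M/A = 5247.5625/517.6250 = 10.1378 mm
θ = 326° = 5.689773 rad
V = θ·R_c·A = 5.689773·10.1378·517.6250 = 29857.441 mm³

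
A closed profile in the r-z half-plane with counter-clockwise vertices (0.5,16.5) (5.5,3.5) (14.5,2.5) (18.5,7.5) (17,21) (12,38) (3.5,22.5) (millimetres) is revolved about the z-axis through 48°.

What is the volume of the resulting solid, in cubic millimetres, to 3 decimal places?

Profile (r,z), 7 vertices: (0.5,16.5) (5.5,3.5) (14.5,2.5) (18.5,7.5) (17,21) (12,38) (3.5,22.5)
edge 0: (0.5,16.5)→(5.5,3.5)  cross = 0.5·3.5 − 5.5·16.5 = -89.0000; (r_i+r_j)·cross = 6·-89.0000 = -534.0000
edge 1: (5.5,3.5)→(14.5,2.5)  cross = 5.5·2.5 − 14.5·3.5 = -37.0000; (r_i+r_j)·cross = 20·-37.0000 = -740.0000
edge 2: (14.5,2.5)→(18.5,7.5)  cross = 14.5·7.5 − 18.5·2.5 = 62.5000; (r_i+r_j)·cross = 33·62.5000 = 2062.5000
edge 3: (18.5,7.5)→(17,21)  cross = 18.5·21 − 17·7.5 = 261.0000; (r_i+r_j)·cross = 35.5·261.0000 = 9265.5000
edge 4: (17,21)→(12,38)  cross = 17·38 − 12·21 = 394.0000; (r_i+r_j)·cross = 29·394.0000 = 11426.0000
edge 5: (12,38)→(3.5,22.5)  cross = 12·22.5 − 3.5·38 = 137.0000; (r_i+r_j)·cross = 15.5·137.0000 = 2123.5000
edge 6: (3.5,22.5)→(0.5,16.5)  cross = 3.5·16.5 − 0.5·22.5 = 46.5000; (r_i+r_j)·cross = 4·46.5000 = 186.0000
Σcross = 775.0000 → A = |Σcross|/2 = 387.5000 mm²
Σ(r_i+r_j)·cross = 23789.5000 → first moment M = |Σ|/6 = 3964.9167
R_c = M/A = 3964.9167/387.5000 = 10.2320 mm
θ = 48° = 0.837758 rad
V = θ·R_c·A = 0.837758·10.2320·387.5000 = 3321.641 mm³

Volume = 3321.641 mm³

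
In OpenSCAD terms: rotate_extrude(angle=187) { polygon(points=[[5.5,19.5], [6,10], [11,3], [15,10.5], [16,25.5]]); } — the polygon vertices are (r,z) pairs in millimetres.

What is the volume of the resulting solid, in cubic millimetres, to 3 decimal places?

Volume = 5384.193 mm³

Profile (r,z), 5 vertices: (5.5,19.5) (6,10) (11,3) (15,10.5) (16,25.5)
edge 0: (5.5,19.5)→(6,10)  cross = 5.5·10 − 6·19.5 = -62.0000; (r_i+r_j)·cross = 11.5·-62.0000 = -713.0000
edge 1: (6,10)→(11,3)  cross = 6·3 − 11·10 = -92.0000; (r_i+r_j)·cross = 17·-92.0000 = -1564.0000
edge 2: (11,3)→(15,10.5)  cross = 11·10.5 − 15·3 = 70.5000; (r_i+r_j)·cross = 26·70.5000 = 1833.0000
edge 3: (15,10.5)→(16,25.5)  cross = 15·25.5 − 16·10.5 = 214.5000; (r_i+r_j)·cross = 31·214.5000 = 6649.5000
edge 4: (16,25.5)→(5.5,19.5)  cross = 16·19.5 − 5.5·25.5 = 171.7500; (r_i+r_j)·cross = 21.5·171.7500 = 3692.6250
Σcross = 302.7500 → A = |Σcross|/2 = 151.3750 mm²
Σ(r_i+r_j)·cross = 9898.1250 → first moment M = |Σ|/6 = 1649.6875
R_c = M/A = 1649.6875/151.3750 = 10.8980 mm
θ = 187° = 3.263766 rad
V = θ·R_c·A = 3.263766·10.8980·151.3750 = 5384.193 mm³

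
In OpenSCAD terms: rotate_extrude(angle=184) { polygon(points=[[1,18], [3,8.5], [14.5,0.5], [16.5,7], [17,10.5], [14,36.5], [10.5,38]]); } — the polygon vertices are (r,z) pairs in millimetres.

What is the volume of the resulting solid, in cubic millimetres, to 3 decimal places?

Profile (r,z), 7 vertices: (1,18) (3,8.5) (14.5,0.5) (16.5,7) (17,10.5) (14,36.5) (10.5,38)
edge 0: (1,18)→(3,8.5)  cross = 1·8.5 − 3·18 = -45.5000; (r_i+r_j)·cross = 4·-45.5000 = -182.0000
edge 1: (3,8.5)→(14.5,0.5)  cross = 3·0.5 − 14.5·8.5 = -121.7500; (r_i+r_j)·cross = 17.5·-121.7500 = -2130.6250
edge 2: (14.5,0.5)→(16.5,7)  cross = 14.5·7 − 16.5·0.5 = 93.2500; (r_i+r_j)·cross = 31·93.2500 = 2890.7500
edge 3: (16.5,7)→(17,10.5)  cross = 16.5·10.5 − 17·7 = 54.2500; (r_i+r_j)·cross = 33.5·54.2500 = 1817.3750
edge 4: (17,10.5)→(14,36.5)  cross = 17·36.5 − 14·10.5 = 473.5000; (r_i+r_j)·cross = 31·473.5000 = 14678.5000
edge 5: (14,36.5)→(10.5,38)  cross = 14·38 − 10.5·36.5 = 148.7500; (r_i+r_j)·cross = 24.5·148.7500 = 3644.3750
edge 6: (10.5,38)→(1,18)  cross = 10.5·18 − 1·38 = 151.0000; (r_i+r_j)·cross = 11.5·151.0000 = 1736.5000
Σcross = 753.5000 → A = |Σcross|/2 = 376.7500 mm²
Σ(r_i+r_j)·cross = 22454.8750 → first moment M = |Σ|/6 = 3742.4792
R_c = M/A = 3742.4792/376.7500 = 9.9336 mm
θ = 184° = 3.211406 rad
V = θ·R_c·A = 3.211406·9.9336·376.7500 = 12018.619 mm³

Volume = 12018.619 mm³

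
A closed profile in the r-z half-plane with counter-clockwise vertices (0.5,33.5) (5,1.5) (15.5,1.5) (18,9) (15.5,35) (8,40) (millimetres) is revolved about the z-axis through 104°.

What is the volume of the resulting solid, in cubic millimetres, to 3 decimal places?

Volume = 8790.886 mm³

Profile (r,z), 6 vertices: (0.5,33.5) (5,1.5) (15.5,1.5) (18,9) (15.5,35) (8,40)
edge 0: (0.5,33.5)→(5,1.5)  cross = 0.5·1.5 − 5·33.5 = -166.7500; (r_i+r_j)·cross = 5.5·-166.7500 = -917.1250
edge 1: (5,1.5)→(15.5,1.5)  cross = 5·1.5 − 15.5·1.5 = -15.7500; (r_i+r_j)·cross = 20.5·-15.7500 = -322.8750
edge 2: (15.5,1.5)→(18,9)  cross = 15.5·9 − 18·1.5 = 112.5000; (r_i+r_j)·cross = 33.5·112.5000 = 3768.7500
edge 3: (18,9)→(15.5,35)  cross = 18·35 − 15.5·9 = 490.5000; (r_i+r_j)·cross = 33.5·490.5000 = 16431.7500
edge 4: (15.5,35)→(8,40)  cross = 15.5·40 − 8·35 = 340.0000; (r_i+r_j)·cross = 23.5·340.0000 = 7990.0000
edge 5: (8,40)→(0.5,33.5)  cross = 8·33.5 − 0.5·40 = 248.0000; (r_i+r_j)·cross = 8.5·248.0000 = 2108.0000
Σcross = 1008.5000 → A = |Σcross|/2 = 504.2500 mm²
Σ(r_i+r_j)·cross = 29058.5000 → first moment M = |Σ|/6 = 4843.0833
R_c = M/A = 4843.0833/504.2500 = 9.6045 mm
θ = 104° = 1.815142 rad
V = θ·R_c·A = 1.815142·9.6045·504.2500 = 8790.886 mm³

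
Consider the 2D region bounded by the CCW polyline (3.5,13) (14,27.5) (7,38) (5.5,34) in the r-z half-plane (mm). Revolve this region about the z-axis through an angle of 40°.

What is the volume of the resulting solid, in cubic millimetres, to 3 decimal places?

Volume = 647.386 mm³

Profile (r,z), 4 vertices: (3.5,13) (14,27.5) (7,38) (5.5,34)
edge 0: (3.5,13)→(14,27.5)  cross = 3.5·27.5 − 14·13 = -85.7500; (r_i+r_j)·cross = 17.5·-85.7500 = -1500.6250
edge 1: (14,27.5)→(7,38)  cross = 14·38 − 7·27.5 = 339.5000; (r_i+r_j)·cross = 21·339.5000 = 7129.5000
edge 2: (7,38)→(5.5,34)  cross = 7·34 − 5.5·38 = 29.0000; (r_i+r_j)·cross = 12.5·29.0000 = 362.5000
edge 3: (5.5,34)→(3.5,13)  cross = 5.5·13 − 3.5·34 = -47.5000; (r_i+r_j)·cross = 9·-47.5000 = -427.5000
Σcross = 235.2500 → A = |Σcross|/2 = 117.6250 mm²
Σ(r_i+r_j)·cross = 5563.8750 → first moment M = |Σ|/6 = 927.3125
R_c = M/A = 927.3125/117.6250 = 7.8836 mm
θ = 40° = 0.698132 rad
V = θ·R_c·A = 0.698132·7.8836·117.6250 = 647.386 mm³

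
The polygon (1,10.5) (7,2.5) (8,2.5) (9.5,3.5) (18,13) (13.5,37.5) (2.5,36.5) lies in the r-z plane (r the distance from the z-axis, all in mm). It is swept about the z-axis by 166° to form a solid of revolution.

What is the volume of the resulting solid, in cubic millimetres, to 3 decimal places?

Volume = 11209.930 mm³

Profile (r,z), 7 vertices: (1,10.5) (7,2.5) (8,2.5) (9.5,3.5) (18,13) (13.5,37.5) (2.5,36.5)
edge 0: (1,10.5)→(7,2.5)  cross = 1·2.5 − 7·10.5 = -71.0000; (r_i+r_j)·cross = 8·-71.0000 = -568.0000
edge 1: (7,2.5)→(8,2.5)  cross = 7·2.5 − 8·2.5 = -2.5000; (r_i+r_j)·cross = 15·-2.5000 = -37.5000
edge 2: (8,2.5)→(9.5,3.5)  cross = 8·3.5 − 9.5·2.5 = 4.2500; (r_i+r_j)·cross = 17.5·4.2500 = 74.3750
edge 3: (9.5,3.5)→(18,13)  cross = 9.5·13 − 18·3.5 = 60.5000; (r_i+r_j)·cross = 27.5·60.5000 = 1663.7500
edge 4: (18,13)→(13.5,37.5)  cross = 18·37.5 − 13.5·13 = 499.5000; (r_i+r_j)·cross = 31.5·499.5000 = 15734.2500
edge 5: (13.5,37.5)→(2.5,36.5)  cross = 13.5·36.5 − 2.5·37.5 = 399.0000; (r_i+r_j)·cross = 16·399.0000 = 6384.0000
edge 6: (2.5,36.5)→(1,10.5)  cross = 2.5·10.5 − 1·36.5 = -10.2500; (r_i+r_j)·cross = 3.5·-10.2500 = -35.8750
Σcross = 879.5000 → A = |Σcross|/2 = 439.7500 mm²
Σ(r_i+r_j)·cross = 23215.0000 → first moment M = |Σ|/6 = 3869.1667
R_c = M/A = 3869.1667/439.7500 = 8.7986 mm
θ = 166° = 2.897247 rad
V = θ·R_c·A = 2.897247·8.7986·439.7500 = 11209.930 mm³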